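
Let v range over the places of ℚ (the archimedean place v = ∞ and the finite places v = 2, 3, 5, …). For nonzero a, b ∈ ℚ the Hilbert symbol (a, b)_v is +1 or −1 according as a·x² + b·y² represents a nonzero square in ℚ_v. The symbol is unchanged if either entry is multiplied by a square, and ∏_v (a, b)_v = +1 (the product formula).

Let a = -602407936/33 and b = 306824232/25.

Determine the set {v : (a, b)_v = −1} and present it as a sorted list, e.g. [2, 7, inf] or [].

Mod squares: a ≡ -33, b ≡ 858. Check v ∈ {∞, 2, 3, 5, 11, 13, 23, 59}.
v=59: a=59^2·(≡48), b=59^0·(≡30) mod 59; (48|59)=+1, (30|59)=-1; (−1)^{2·0·29}·(+1)^0·(-1)^2 = +1.
v=∞: -33 < 0 and 858 > 0  ⇒  (a,b)_∞ = +1.
v=2: v_2(a)=10, v_2(b)=3; units ≡ 7, 5 (mod 8); ε·ε+αω+βω = 1·0+10·1+3·0 ≡ 0  ⇒  (a,b)_2 = +1.
v=3: a=3^-1·(≡1), b=3^1·(≡1) mod 3; (1|3)=+1, (1|3)=+1; (−1)^{-1·1·1}·(+1)^1·(+1)^-1 = -1.
v=13: a=13^2·(≡8), b=13^3·(≡3) mod 13; (8|13)=-1, (3|13)=+1; (−1)^{2·3·6}·(-1)^3·(+1)^2 = -1.
v=11: a=11^-1·(≡8), b=11^1·(≡9) mod 11; (8|11)=-1, (9|11)=+1; (−1)^{-1·1·5}·(-1)^1·(+1)^-1 = +1.
v=5: a=5^0·(≡3), b=5^-2·(≡2) mod 5; (3|5)=-1, (2|5)=-1; (−1)^{0·-2·2}·(-1)^-2·(-1)^0 = +1.
v=23: a=23^0·(≡6), b=23^2·(≡20) mod 23; (6|23)=+1, (20|23)=-1; (−1)^{0·2·11}·(+1)^2·(-1)^0 = +1.
(-33, 858 / ℚ) ramifies at {3, 13}: a division algebra.

[3, 13]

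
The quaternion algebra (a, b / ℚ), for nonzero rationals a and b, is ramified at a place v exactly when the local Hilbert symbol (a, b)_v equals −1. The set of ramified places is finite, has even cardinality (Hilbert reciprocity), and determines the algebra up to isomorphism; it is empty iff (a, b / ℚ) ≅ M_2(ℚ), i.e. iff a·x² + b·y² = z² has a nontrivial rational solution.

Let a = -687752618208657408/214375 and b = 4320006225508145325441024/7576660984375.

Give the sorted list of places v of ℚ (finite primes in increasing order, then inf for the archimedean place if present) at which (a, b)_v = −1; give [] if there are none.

(a, b) ≡ (-2817661, 6622) mod (ℚ^×)²; places V = {2, 3, 5, 7, 11, 23, 29, 37, 41, 43, ∞}.
(a,b)_2: α=18, β=15; u≡3, v≡7 (mod 8); ε(u)ε(v)=1·1, αω(v)=18·0, βω(u)=15·1; sum ≡ 0  ⇒  +1.
(a,b)_11: α=1, u≡8; β=1, v≡6 (mod 11); (8|11)=-1, (6|11)=-1; sign (−1)^1·-1^1·-1^1 = -1.
(a,b)_37: α=3, u≡4; β=4, v≡33 (mod 37); (4|37)=+1, (33|37)=+1; sign (−1)^0·+1^4·+1^3 = +1.
(a,b)_23: α=3, u≡17; β=4, v≡14 (mod 23); (17|23)=-1, (14|23)=-1; sign (−1)^0·-1^4·-1^3 = -1.
(a,b)_41: α=0, u≡2; β=-2, v≡10 (mod 41); (2|41)=+1, (10|41)=+1; sign (−1)^0·+1^-2·+1^0 = +1.
(a,b)_3: α=2, u≡2; β=12, v≡1 (mod 3); (2|3)=-1, (1|3)=+1; sign (−1)^0·-1^12·+1^2 = +1.
(a,b)_7: α=-3, u≡3; β=-3, v≡2 (mod 7); (3|7)=-1, (2|7)=+1; sign (−1)^1·-1^-3·+1^-3 = +1.
(a,b)_∞: sgn(-2817661)=−, sgn(6622)=+, so +1.
(a,b)_43: α=1, u≡5; β=1, v≡40 (mod 43); (5|43)=-1, (40|43)=+1; sign (−1)^1·-1^1·+1^1 = +1.
(a,b)_5: α=-4, u≡4; β=-6, v≡3 (mod 5); (4|5)=+1, (3|5)=-1; sign (−1)^0·+1^-6·-1^-4 = +1.
(a,b)_29: α=0, u≡11; β=-2, v≡10 (mod 29); (11|29)=-1, (10|29)=-1; sign (−1)^0·-1^-2·-1^0 = +1.
(-2817661, 6622 / ℚ) ramifies at {11, 23}: a division algebra.

[11, 23]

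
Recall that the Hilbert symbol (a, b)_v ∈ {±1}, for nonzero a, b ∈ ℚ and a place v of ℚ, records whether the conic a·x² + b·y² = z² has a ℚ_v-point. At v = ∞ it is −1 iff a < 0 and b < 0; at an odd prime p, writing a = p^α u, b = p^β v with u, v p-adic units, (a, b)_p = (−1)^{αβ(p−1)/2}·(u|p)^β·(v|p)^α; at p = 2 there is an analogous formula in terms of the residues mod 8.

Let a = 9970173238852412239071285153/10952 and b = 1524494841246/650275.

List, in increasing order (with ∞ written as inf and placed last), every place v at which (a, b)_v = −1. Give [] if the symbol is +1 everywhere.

[2, 11, 19, 41]

Mod squares: a ≡ 21910306, b ≡ 35834. Check v ∈ {∞, 2, 3, 5, 11, 13, 19, 23, 37, 41, 43, 53}.
v=3: a=3^10·(≡1), b=3^14·(≡2) mod 3; (1|3)=+1, (2|3)=-1; (−1)^{10·14·1}·(+1)^14·(-1)^10 = +1.
v=5: a=5^0·(≡4), b=5^-2·(≡1) mod 5; (4|5)=+1, (1|5)=+1; (−1)^{0·-2·2}·(+1)^-2·(+1)^0 = +1.
v=43: a=43^1·(≡9), b=43^0·(≡9) mod 43; (9|43)=+1, (9|43)=+1; (−1)^{1·0·21}·(+1)^0·(+1)^1 = +1.
v=37: a=37^-2·(≡9), b=37^-2·(≡19) mod 37; (9|37)=+1, (19|37)=-1; (−1)^{-2·-2·18}·(+1)^-2·(-1)^-2 = +1.
v=13: a=13^4·(≡5), b=13^2·(≡11) mod 13; (5|13)=-1, (11|13)=-1; (−1)^{4·2·6}·(-1)^2·(-1)^4 = +1.
v=53: a=53^1·(≡14), b=53^0·(≡13) mod 53; (14|53)=-1, (13|53)=+1; (−1)^{1·0·26}·(-1)^0·(+1)^1 = +1.
v=23: a=23^3·(≡16), b=23^1·(≡11) mod 23; (16|23)=+1, (11|23)=-1; (−1)^{3·1·11}·(+1)^1·(-1)^3 = +1.
v=41: a=41^4·(≡11), b=41^1·(≡26) mod 41; (11|41)=-1, (26|41)=-1; (−1)^{4·1·20}·(-1)^1·(-1)^4 = -1.
v=2: v_2(a)=-3, v_2(b)=1; units ≡ 1, 5 (mod 8); ε·ε+αω+βω = 0·0+-3·1+1·0 ≡ 1  ⇒  (a,b)_2 = -1.
v=∞: 21910306 > 0 and 35834 > 0  ⇒  (a,b)_∞ = +1.
v=19: a=19^3·(≡17), b=19^-1·(≡6) mod 19; (17|19)=+1, (6|19)=+1; (−1)^{3·-1·9}·(+1)^-1·(+1)^3 = -1.
v=11: a=11^1·(≡6), b=11^0·(≡8) mod 11; (6|11)=-1, (8|11)=-1; (−1)^{1·0·5}·(-1)^0·(-1)^1 = -1.
Ram(21910306, 35834) = {2, 11, 19, 41}; no ℚ_2-point on the conic.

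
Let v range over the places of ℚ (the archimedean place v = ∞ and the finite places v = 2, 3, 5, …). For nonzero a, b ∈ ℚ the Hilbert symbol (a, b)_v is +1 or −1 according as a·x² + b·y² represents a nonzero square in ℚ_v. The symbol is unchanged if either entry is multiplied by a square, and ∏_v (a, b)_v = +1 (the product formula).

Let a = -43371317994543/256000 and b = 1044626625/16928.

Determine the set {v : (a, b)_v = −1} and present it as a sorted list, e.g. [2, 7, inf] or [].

Mod squares: a ≡ -70, b ≡ 3570. Check v ∈ {∞, 2, 3, 5, 7, 11, 17, 23, 29}.
v=5: a=5^-3·(≡4), b=5^3·(≡1) mod 5; (4|5)=+1, (1|5)=+1; (−1)^{-3·3·2}·(+1)^3·(+1)^-3 = +1.
v=11: a=11^2·(≡7), b=11^0·(≡2) mod 11; (7|11)=-1, (2|11)=-1; (−1)^{2·0·5}·(-1)^0·(-1)^2 = +1.
v=23: a=23^0·(≡17), b=23^-2·(≡10) mod 23; (17|23)=-1, (10|23)=-1; (−1)^{0·-2·11}·(-1)^-2·(-1)^0 = +1.
v=∞: -70 < 0 and 3570 > 0  ⇒  (a,b)_∞ = +1.
v=2: v_2(a)=-11, v_2(b)=-5; units ≡ 5, 1 (mod 8); ε·ε+αω+βω = 0·0+-11·0+-5·1 ≡ 1  ⇒  (a,b)_2 = -1.
v=29: a=29^2·(≡2), b=29^0·(≡19) mod 29; (2|29)=-1, (19|29)=-1; (−1)^{2·0·14}·(-1)^0·(-1)^2 = +1.
v=7: a=7^1·(≡2), b=7^1·(≡6) mod 7; (2|7)=+1, (6|7)=-1; (−1)^{1·1·3}·(+1)^1·(-1)^1 = +1.
v=3: a=3^6·(≡2), b=3^5·(≡2) mod 3; (2|3)=-1, (2|3)=-1; (−1)^{6·5·1}·(-1)^5·(-1)^6 = -1.
v=17: a=17^4·(≡16), b=17^3·(≡7) mod 17; (16|17)=+1, (7|17)=-1; (−1)^{4·3·8}·(+1)^3·(-1)^4 = +1.
(-70, 3570 / ℚ) ramifies at {2, 3}: a division algebra.

[2, 3]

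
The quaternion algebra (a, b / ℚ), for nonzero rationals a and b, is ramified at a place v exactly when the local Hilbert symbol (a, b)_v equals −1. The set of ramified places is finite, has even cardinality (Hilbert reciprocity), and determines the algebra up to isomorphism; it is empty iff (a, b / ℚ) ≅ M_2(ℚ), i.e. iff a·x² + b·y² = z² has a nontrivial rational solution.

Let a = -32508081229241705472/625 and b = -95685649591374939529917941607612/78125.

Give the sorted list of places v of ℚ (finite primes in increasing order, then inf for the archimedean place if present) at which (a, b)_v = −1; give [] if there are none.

(a, b) ≡ (-121737, -111435) mod (ℚ^×)²; places V = {2, 3, 5, 7, 11, 17, 19, 23, 31, ∞}.
(a,b)_∞: sgn(-121737)=−, sgn(-111435)=−, so -1.
(a,b)_31: α=3, u≡9; β=6, v≡8 (mod 31); (9|31)=+1, (8|31)=+1; sign (−1)^0·+1^6·+1^3 = +1.
(a,b)_11: α=1, u≡6; β=2, v≡6 (mod 11); (6|11)=-1, (6|11)=-1; sign (−1)^0·-1^2·-1^1 = -1.
(a,b)_5: α=-4, u≡3; β=-7, v≡3 (mod 5); (3|5)=-1, (3|5)=-1; sign (−1)^0·-1^-7·-1^-4 = -1.
(a,b)_3: α=3, u≡2; β=5, v≡1 (mod 3); (2|3)=-1, (1|3)=+1; sign (−1)^1·-1^5·+1^3 = +1.
(a,b)_17: α=5, u≡4; β=9, v≡14 (mod 17); (4|17)=+1, (14|17)=-1; sign (−1)^0·+1^9·-1^5 = -1.
(a,b)_23: α=0, u≡9; β=1, v≡2 (mod 23); (9|23)=+1, (2|23)=+1; sign (−1)^0·+1^1·+1^0 = +1.
(a,b)_19: α=2, u≡10; β=3, v≡4 (mod 19); (10|19)=-1, (4|19)=+1; sign (−1)^0·-1^3·+1^2 = -1.
(a,b)_7: α=1, u≡4; β=2, v≡5 (mod 7); (4|7)=+1, (5|7)=-1; sign (−1)^0·+1^2·-1^1 = -1.
(a,b)_2: α=10, β=2; u≡7, v≡5 (mod 8); ε(u)ε(v)=1·0, αω(v)=10·1, βω(u)=2·0; sum ≡ 0  ⇒  +1.
Ram(-121737, -111435) = {5, 7, 11, 17, 19, ∞}; no ℚ_5-point on the conic.

[5, 7, 11, 17, 19, inf]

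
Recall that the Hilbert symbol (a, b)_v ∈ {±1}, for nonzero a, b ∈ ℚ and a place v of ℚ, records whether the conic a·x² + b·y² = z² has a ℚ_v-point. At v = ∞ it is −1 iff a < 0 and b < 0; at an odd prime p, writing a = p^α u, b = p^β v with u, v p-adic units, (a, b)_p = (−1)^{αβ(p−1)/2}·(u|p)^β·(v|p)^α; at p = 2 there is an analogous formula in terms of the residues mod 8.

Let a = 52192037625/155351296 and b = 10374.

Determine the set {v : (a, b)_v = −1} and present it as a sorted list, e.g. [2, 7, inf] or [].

[3, 19]

(a, b) ≡ (105, 10374) mod (ℚ^×)²; places V = {2, 3, 5, 7, 13, 19, 41, ∞}.
(a,b)_3: α=1, u≡2; β=1, v≡2 (mod 3); (2|3)=-1, (2|3)=-1; sign (−1)^1·-1^1·-1^1 = -1.
(a,b)_7: α=7, u≡2; β=1, v≡5 (mod 7); (2|7)=+1, (5|7)=-1; sign (−1)^1·+1^1·-1^7 = +1.
(a,b)_5: α=3, u≡1; β=0, v≡4 (mod 5); (1|5)=+1, (4|5)=+1; sign (−1)^0·+1^0·+1^3 = +1.
(a,b)_2: α=-8, β=1; u≡1, v≡3 (mod 8); ε(u)ε(v)=0·1, αω(v)=-8·1, βω(u)=1·0; sum ≡ 0  ⇒  +1.
(a,b)_19: α=-2, u≡14; β=1, v≡14 (mod 19); (14|19)=-1, (14|19)=-1; sign (−1)^0·-1^1·-1^-2 = -1.
(a,b)_13: α=2, u≡3; β=1, v≡5 (mod 13); (3|13)=+1, (5|13)=-1; sign (−1)^0·+1^1·-1^2 = +1.
(a,b)_41: α=-2, u≡9; β=0, v≡1 (mod 41); (9|41)=+1, (1|41)=+1; sign (−1)^0·+1^0·+1^-2 = +1.
(a,b)_∞: sgn(105)=+, sgn(10374)=+, so +1.
|Ram(105, 10374)| = 2, even; anisotropic at {3, 19}.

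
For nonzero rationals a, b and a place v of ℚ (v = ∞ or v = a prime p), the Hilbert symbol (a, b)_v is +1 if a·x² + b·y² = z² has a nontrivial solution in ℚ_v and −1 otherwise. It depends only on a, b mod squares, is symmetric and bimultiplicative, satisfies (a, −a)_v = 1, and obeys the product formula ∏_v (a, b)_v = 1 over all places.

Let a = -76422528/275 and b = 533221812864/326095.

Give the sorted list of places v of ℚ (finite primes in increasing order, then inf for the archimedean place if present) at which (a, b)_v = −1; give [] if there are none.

Mod squares: a ≡ -2002, b ≡ 1430. Check v ∈ {∞, 2, 3, 5, 7, 11, 13, 17}.
v=13: a=13^1·(≡11), b=13^3·(≡8) mod 13; (11|13)=-1, (8|13)=-1; (−1)^{1·3·6}·(-1)^3·(-1)^1 = +1.
v=2: v_2(a)=7, v_2(b)=7; units ≡ 7, 3 (mod 8); ε·ε+αω+βω = 1·1+7·1+7·0 ≡ 0  ⇒  (a,b)_2 = +1.
v=17: a=17^0·(≡1), b=17^2·(≡15) mod 17; (1|17)=+1, (15|17)=+1; (−1)^{0·2·8}·(+1)^2·(+1)^0 = +1.
v=11: a=11^-1·(≡9), b=11^-3·(≡5) mod 11; (9|11)=+1, (5|11)=+1; (−1)^{-1·-3·5}·(+1)^-3·(+1)^-1 = -1.
v=∞: -2002 < 0 and 1430 > 0  ⇒  (a,b)_∞ = +1.
v=7: a=7^1·(≡2), b=7^-2·(≡4) mod 7; (2|7)=+1, (4|7)=+1; (−1)^{1·-2·3}·(+1)^-2·(+1)^1 = +1.
v=5: a=5^-2·(≡2), b=5^-1·(≡1) mod 5; (2|5)=-1, (1|5)=+1; (−1)^{-2·-1·2}·(-1)^-1·(+1)^-2 = -1.
v=3: a=3^8·(≡2), b=3^8·(≡2) mod 3; (2|3)=-1, (2|3)=-1; (−1)^{8·8·1}·(-1)^8·(-1)^8 = +1.
|Ram(-2002, 1430)| = 2, even; anisotropic at {5, 11}.

[5, 11]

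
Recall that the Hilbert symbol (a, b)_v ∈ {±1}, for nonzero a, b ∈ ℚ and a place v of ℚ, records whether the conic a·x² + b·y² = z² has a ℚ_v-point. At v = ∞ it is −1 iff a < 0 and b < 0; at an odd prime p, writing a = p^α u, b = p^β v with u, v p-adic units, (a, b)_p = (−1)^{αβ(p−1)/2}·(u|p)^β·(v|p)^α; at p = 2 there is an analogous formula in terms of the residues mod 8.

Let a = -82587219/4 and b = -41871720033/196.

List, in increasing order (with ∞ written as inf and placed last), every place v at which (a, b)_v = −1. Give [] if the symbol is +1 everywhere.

[11, inf]

Mod squares: a ≡ -682539, b ≡ -227513. Check v ∈ {∞, 2, 3, 7, 11, 13, 37, 43}.
v=13: a=13^1·(≡4), b=13^3·(≡9) mod 13; (4|13)=+1, (9|13)=+1; (−1)^{1·3·6}·(+1)^3·(+1)^1 = +1.
v=∞: -682539 < 0 and -227513 < 0  ⇒  (a,b)_∞ = -1.
v=43: a=43^1·(≡12), b=43^1·(≡25) mod 43; (12|43)=-1, (25|43)=+1; (−1)^{1·1·21}·(-1)^1·(+1)^1 = +1.
v=7: a=7^0·(≡5), b=7^-2·(≡1) mod 7; (5|7)=-1, (1|7)=+1; (−1)^{0·-2·3}·(-1)^-2·(+1)^0 = +1.
v=2: v_2(a)=-2, v_2(b)=-2; units ≡ 5, 7 (mod 8); ε·ε+αω+βω = 0·1+-2·0+-2·1 ≡ 0  ⇒  (a,b)_2 = +1.
v=37: a=37^1·(≡3), b=37^1·(≡25) mod 37; (3|37)=+1, (25|37)=+1; (−1)^{1·1·18}·(+1)^1·(+1)^1 = +1.
v=11: a=11^3·(≡6), b=11^3·(≡10) mod 11; (6|11)=-1, (10|11)=-1; (−1)^{3·3·5}·(-1)^3·(-1)^3 = -1.
v=3: a=3^1·(≡1), b=3^2·(≡1) mod 3; (1|3)=+1, (1|3)=+1; (−1)^{1·2·1}·(+1)^2·(+1)^1 = +1.
Ram(-682539, -227513) = {11, ∞}; no ℚ_11-point on the conic.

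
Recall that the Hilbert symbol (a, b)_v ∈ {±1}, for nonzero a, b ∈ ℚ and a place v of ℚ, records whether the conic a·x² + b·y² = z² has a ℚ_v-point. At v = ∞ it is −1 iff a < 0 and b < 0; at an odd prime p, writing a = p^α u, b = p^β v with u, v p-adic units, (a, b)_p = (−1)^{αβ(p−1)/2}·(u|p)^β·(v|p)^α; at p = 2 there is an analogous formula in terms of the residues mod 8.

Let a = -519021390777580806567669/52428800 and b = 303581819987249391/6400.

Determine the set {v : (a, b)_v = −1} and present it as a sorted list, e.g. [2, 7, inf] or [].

[2, 17, 29, 37]

(a, b) ≡ (-28823738, 565471) mod (ℚ^×)²; places V = {2, 3, 5, 7, 17, 23, 29, 31, 37, 41, ∞}.
(a,b)_31: α=1, u≡19; β=1, v≡21 (mod 31); (19|31)=+1, (21|31)=-1; sign (−1)^1·+1^1·-1^1 = +1.
(a,b)_37: α=4, u≡8; β=3, v≡20 (mod 37); (8|37)=-1, (20|37)=-1; sign (−1)^0·-1^3·-1^4 = -1.
(a,b)_∞: sgn(-28823738)=−, sgn(565471)=+, so +1.
(a,b)_41: α=3, u≡1; β=2, v≡4 (mod 41); (1|41)=+1, (4|41)=+1; sign (−1)^0·+1^2·+1^3 = +1.
(a,b)_29: α=1, u≡9; β=1, v≡18 (mod 29); (9|29)=+1, (18|29)=-1; sign (−1)^0·+1^1·-1^1 = -1.
(a,b)_7: α=4, u≡2; β=2, v≡1 (mod 7); (2|7)=+1, (1|7)=+1; sign (−1)^0·+1^2·+1^4 = +1.
(a,b)_5: α=-2, u≡3; β=-2, v≡1 (mod 5); (3|5)=-1, (1|5)=+1; sign (−1)^0·-1^-2·+1^-2 = +1.
(a,b)_23: α=3, u≡8; β=2, v≡3 (mod 23); (8|23)=+1, (3|23)=+1; sign (−1)^0·+1^2·+1^3 = +1.
(a,b)_3: α=2, u≡1; β=2, v≡1 (mod 3); (1|3)=+1, (1|3)=+1; sign (−1)^0·+1^2·+1^2 = +1.
(a,b)_17: α=1, u≡2; β=1, v≡7 (mod 17); (2|17)=+1, (7|17)=-1; sign (−1)^0·+1^1·-1^1 = -1.
(a,b)_2: α=-21, β=-8; u≡3, v≡7 (mod 8); ε(u)ε(v)=1·1, αω(v)=-21·0, βω(u)=-8·1; sum ≡ 1  ⇒  -1.
(-28823738, 565471 / ℚ) ramifies at {2, 17, 29, 37}: a division algebra.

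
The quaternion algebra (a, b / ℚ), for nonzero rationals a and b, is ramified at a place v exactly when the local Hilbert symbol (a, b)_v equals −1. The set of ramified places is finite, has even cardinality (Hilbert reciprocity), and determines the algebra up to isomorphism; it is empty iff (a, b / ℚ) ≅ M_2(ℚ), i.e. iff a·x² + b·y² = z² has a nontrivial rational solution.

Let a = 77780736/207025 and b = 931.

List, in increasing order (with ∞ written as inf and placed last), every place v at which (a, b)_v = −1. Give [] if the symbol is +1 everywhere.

[2, 19]

(a, b) ≡ (31, 19) mod (ℚ^×)²; places V = {2, 3, 5, 7, 11, 13, 19, 31, ∞}.
(a,b)_∞: sgn(31)=+, sgn(19)=+, so +1.
(a,b)_13: α=-2, u≡11; β=0, v≡8 (mod 13); (11|13)=-1, (8|13)=-1; sign (−1)^0·-1^0·-1^-2 = +1.
(a,b)_11: α=2, u≡4; β=0, v≡7 (mod 11); (4|11)=+1, (7|11)=-1; sign (−1)^0·+1^0·-1^2 = +1.
(a,b)_7: α=-2, u≡3; β=2, v≡5 (mod 7); (3|7)=-1, (5|7)=-1; sign (−1)^0·-1^2·-1^-2 = +1.
(a,b)_2: α=8, β=0; u≡7, v≡3 (mod 8); ε(u)ε(v)=1·1, αω(v)=8·1, βω(u)=0·0; sum ≡ 1  ⇒  -1.
(a,b)_3: α=4, u≡1; β=0, v≡1 (mod 3); (1|3)=+1, (1|3)=+1; sign (−1)^0·+1^0·+1^4 = +1.
(a,b)_5: α=-2, u≡1; β=0, v≡1 (mod 5); (1|5)=+1, (1|5)=+1; sign (−1)^0·+1^0·+1^-2 = +1.
(a,b)_31: α=1, u≡19; β=0, v≡1 (mod 31); (19|31)=+1, (1|31)=+1; sign (−1)^0·+1^0·+1^1 = +1.
(a,b)_19: α=0, u≡18; β=1, v≡11 (mod 19); (18|19)=-1, (11|19)=+1; sign (−1)^0·-1^1·+1^0 = -1.
|Ram(31, 19)| = 2, even; anisotropic at {2, 19}.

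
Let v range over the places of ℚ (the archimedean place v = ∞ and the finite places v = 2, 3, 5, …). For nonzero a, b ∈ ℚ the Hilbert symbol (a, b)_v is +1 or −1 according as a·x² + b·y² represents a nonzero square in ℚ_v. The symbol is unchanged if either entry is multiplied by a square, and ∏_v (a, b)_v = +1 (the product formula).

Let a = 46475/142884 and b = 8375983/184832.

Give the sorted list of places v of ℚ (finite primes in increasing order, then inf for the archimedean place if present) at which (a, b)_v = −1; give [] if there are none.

[29, 31]

Mod squares: a ≡ 11, b ≡ 138446. Check v ∈ {∞, 2, 3, 5, 7, 11, 13, 19, 29, 31}.
v=13: a=13^2·(≡2), b=13^0·(≡4) mod 13; (2|13)=-1, (4|13)=+1; (−1)^{2·0·6}·(-1)^0·(+1)^2 = +1.
v=3: a=3^-6·(≡2), b=3^0·(≡2) mod 3; (2|3)=-1, (2|3)=-1; (−1)^{-6·0·1}·(-1)^0·(-1)^-6 = +1.
v=∞: 11 > 0 and 138446 > 0  ⇒  (a,b)_∞ = +1.
v=11: a=11^1·(≡9), b=11^3·(≡10) mod 11; (9|11)=+1, (10|11)=-1; (−1)^{1·3·5}·(+1)^3·(-1)^1 = +1.
v=19: a=19^0·(≡5), b=19^-2·(≡15) mod 19; (5|19)=+1, (15|19)=-1; (−1)^{0·-2·9}·(+1)^-2·(-1)^0 = +1.
v=29: a=29^0·(≡17), b=29^1·(≡3) mod 29; (17|29)=-1, (3|29)=-1; (−1)^{0·1·14}·(-1)^1·(-1)^0 = -1.
v=5: a=5^2·(≡1), b=5^0·(≡4) mod 5; (1|5)=+1, (4|5)=+1; (−1)^{2·0·2}·(+1)^0·(+1)^2 = +1.
v=7: a=7^-2·(≡4), b=7^1·(≡6) mod 7; (4|7)=+1, (6|7)=-1; (−1)^{-2·1·3}·(+1)^1·(-1)^-2 = +1.
v=31: a=31^0·(≡26), b=31^1·(≡9) mod 31; (26|31)=-1, (9|31)=+1; (−1)^{0·1·15}·(-1)^1·(+1)^0 = -1.
v=2: v_2(a)=-2, v_2(b)=-9; units ≡ 3, 7 (mod 8); ε·ε+αω+βω = 1·1+-2·0+-9·1 ≡ 0  ⇒  (a,b)_2 = +1.
|Ram(11, 138446)| = 2, even; anisotropic at {29, 31}.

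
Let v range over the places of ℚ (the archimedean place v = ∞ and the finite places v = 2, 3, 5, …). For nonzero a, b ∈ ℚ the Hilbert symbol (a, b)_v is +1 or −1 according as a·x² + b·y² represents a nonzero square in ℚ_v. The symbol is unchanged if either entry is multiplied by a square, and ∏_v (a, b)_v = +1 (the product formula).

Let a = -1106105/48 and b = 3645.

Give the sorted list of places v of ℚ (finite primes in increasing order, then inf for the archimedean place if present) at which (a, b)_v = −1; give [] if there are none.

[3, 5, 7, 17]

Mod squares: a ≡ -19635, b ≡ 5. Check v ∈ {∞, 2, 3, 5, 7, 11, 13, 17}.
v=3: a=3^-1·(≡1), b=3^6·(≡2) mod 3; (1|3)=+1, (2|3)=-1; (−1)^{-1·6·1}·(+1)^6·(-1)^-1 = -1.
v=7: a=7^1·(≡4), b=7^0·(≡5) mod 7; (4|7)=+1, (5|7)=-1; (−1)^{1·0·3}·(+1)^0·(-1)^1 = -1.
v=11: a=11^1·(≡10), b=11^0·(≡4) mod 11; (10|11)=-1, (4|11)=+1; (−1)^{1·0·5}·(-1)^0·(+1)^1 = +1.
v=17: a=17^1·(≡2), b=17^0·(≡7) mod 17; (2|17)=+1, (7|17)=-1; (−1)^{1·0·8}·(+1)^0·(-1)^1 = -1.
v=5: a=5^1·(≡3), b=5^1·(≡4) mod 5; (3|5)=-1, (4|5)=+1; (−1)^{1·1·2}·(-1)^1·(+1)^1 = -1.
v=∞: -19635 < 0 and 5 > 0  ⇒  (a,b)_∞ = +1.
v=2: v_2(a)=-4, v_2(b)=0; units ≡ 5, 5 (mod 8); ε·ε+αω+βω = 0·0+-4·1+0·1 ≡ 0  ⇒  (a,b)_2 = +1.
v=13: a=13^2·(≡8), b=13^0·(≡5) mod 13; (8|13)=-1, (5|13)=-1; (−1)^{2·0·6}·(-1)^0·(-1)^2 = +1.
(-19635, 5 / ℚ) ramifies at {3, 5, 7, 17}: a division algebra.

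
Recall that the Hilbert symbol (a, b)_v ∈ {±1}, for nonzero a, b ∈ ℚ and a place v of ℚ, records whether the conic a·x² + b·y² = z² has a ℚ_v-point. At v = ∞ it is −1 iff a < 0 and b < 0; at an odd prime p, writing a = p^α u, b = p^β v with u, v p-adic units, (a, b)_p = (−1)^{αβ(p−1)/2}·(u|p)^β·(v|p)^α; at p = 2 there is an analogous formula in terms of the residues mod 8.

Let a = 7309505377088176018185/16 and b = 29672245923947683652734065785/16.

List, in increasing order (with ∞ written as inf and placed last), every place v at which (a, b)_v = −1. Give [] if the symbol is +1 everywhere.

Mod squares: a ≡ 608465, b ≡ 42022788665. Check v ∈ {∞, 2, 3, 5, 11, 13, 17, 23, 37, 41, 43, 53}.
v=2: v_2(a)=-4, v_2(b)=-4; units ≡ 1, 1 (mod 8); ε·ε+αω+βω = 0·0+-4·0+-4·0 ≡ 0  ⇒  (a,b)_2 = +1.
v=43: a=43^2·(≡35), b=43^3·(≡9) mod 43; (35|43)=+1, (9|43)=+1; (−1)^{2·3·21}·(+1)^3·(+1)^2 = +1.
v=37: a=37^1·(≡29), b=37^1·(≡10) mod 37; (29|37)=-1, (10|37)=+1; (−1)^{1·1·18}·(-1)^1·(+1)^1 = -1.
v=23: a=23^3·(≡5), b=23^4·(≡18) mod 23; (5|23)=-1, (18|23)=+1; (−1)^{3·4·11}·(-1)^4·(+1)^3 = +1.
v=41: a=41^2·(≡21), b=41^3·(≡2) mod 41; (21|41)=+1, (2|41)=+1; (−1)^{2·3·20}·(+1)^3·(+1)^2 = +1.
v=3: a=3^2·(≡2), b=3^0·(≡2) mod 3; (2|3)=-1, (2|3)=-1; (−1)^{2·0·1}·(-1)^0·(-1)^2 = +1.
v=∞: 608465 > 0 and 42022788665 > 0  ⇒  (a,b)_∞ = +1.
v=53: a=53^2·(≡47), b=53^3·(≡43) mod 53; (47|53)=+1, (43|53)=+1; (−1)^{2·3·26}·(+1)^3·(+1)^2 = +1.
v=11: a=11^1·(≡10), b=11^1·(≡4) mod 11; (10|11)=-1, (4|11)=+1; (−1)^{1·1·5}·(-1)^1·(+1)^1 = +1.
v=5: a=5^1·(≡2), b=5^1·(≡2) mod 5; (2|5)=-1, (2|5)=-1; (−1)^{1·1·2}·(-1)^1·(-1)^1 = +1.
v=17: a=17^2·(≡2), b=17^3·(≡15) mod 17; (2|17)=+1, (15|17)=+1; (−1)^{2·3·8}·(+1)^3·(+1)^2 = +1.
v=13: a=13^1·(≡11), b=13^1·(≡4) mod 13; (11|13)=-1, (4|13)=+1; (−1)^{1·1·6}·(-1)^1·(+1)^1 = -1.
|Ram(608465, 42022788665)| = 2, even; anisotropic at {13, 37}.

[13, 37]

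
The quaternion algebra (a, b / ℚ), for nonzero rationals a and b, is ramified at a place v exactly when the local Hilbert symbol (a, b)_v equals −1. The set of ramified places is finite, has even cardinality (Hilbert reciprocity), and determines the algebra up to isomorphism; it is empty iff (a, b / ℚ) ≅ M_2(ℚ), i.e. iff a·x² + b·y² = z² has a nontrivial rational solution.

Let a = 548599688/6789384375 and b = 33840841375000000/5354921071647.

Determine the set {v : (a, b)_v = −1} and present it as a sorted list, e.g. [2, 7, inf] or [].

[3, 5, 11, 23]

(a, b) ≡ (30, 1265) mod (ℚ^×)²; places V = {2, 3, 5, 7, 11, 13, 23, 37, 41, ∞}.
(a,b)_2: α=3, β=6; u≡7, v≡1 (mod 8); ε(u)ε(v)=1·0, αω(v)=3·0, βω(u)=6·0; sum ≡ 0  ⇒  +1.
(a,b)_∞: sgn(30)=+, sgn(1265)=+, so +1.
(a,b)_7: α=4, u≡2; β=-2, v≡5 (mod 7); (2|7)=+1, (5|7)=-1; sign (−1)^0·+1^-2·-1^4 = +1.
(a,b)_5: α=-5, u≡1; β=9, v≡2 (mod 5); (1|5)=+1, (2|5)=-1; sign (−1)^0·+1^9·-1^-5 = -1.
(a,b)_13: α=4, u≡1; β=0, v≡4 (mod 13); (1|13)=+1, (4|13)=+1; sign (−1)^0·+1^0·+1^4 = +1.
(a,b)_41: α=0, u≡26; β=2, v≡7 (mod 41); (26|41)=-1, (7|41)=-1; sign (−1)^0·-1^2·-1^0 = +1.
(a,b)_3: α=-1, u≡1; β=-8, v≡2 (mod 3); (1|3)=+1, (2|3)=-1; sign (−1)^0·+1^-8·-1^-1 = -1.
(a,b)_23: α=-2, u≡11; β=-3, v≡13 (mod 23); (11|23)=-1, (13|23)=+1; sign (−1)^0·-1^-3·+1^-2 = -1.
(a,b)_37: α=-2, u≡16; β=-2, v≡30 (mod 37); (16|37)=+1, (30|37)=+1; sign (−1)^0·+1^-2·+1^-2 = +1.
(a,b)_11: α=0, u≡8; β=5, v≡9 (mod 11); (8|11)=-1, (9|11)=+1; sign (−1)^0·-1^5·+1^0 = -1.
|Ram(30, 1265)| = 4, even; anisotropic at {3, 5, 11, 23}.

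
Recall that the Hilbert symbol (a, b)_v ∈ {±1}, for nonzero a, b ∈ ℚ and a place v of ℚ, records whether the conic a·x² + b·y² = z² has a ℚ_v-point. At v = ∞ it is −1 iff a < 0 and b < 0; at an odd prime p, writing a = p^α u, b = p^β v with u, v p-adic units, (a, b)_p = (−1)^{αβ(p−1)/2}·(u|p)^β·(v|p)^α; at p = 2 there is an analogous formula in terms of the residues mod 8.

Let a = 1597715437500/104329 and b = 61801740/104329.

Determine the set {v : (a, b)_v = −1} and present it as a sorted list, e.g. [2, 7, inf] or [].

Mod squares: a ≡ 7, b ≡ 715. Check v ∈ {∞, 2, 3, 5, 7, 11, 13, 17, 19}.
v=17: a=17^-2·(≡6), b=17^-2·(≡2) mod 17; (6|17)=-1, (2|17)=+1; (−1)^{-2·-2·8}·(-1)^-2·(+1)^-2 = +1.
v=2: v_2(a)=2, v_2(b)=2; units ≡ 7, 3 (mod 8); ε·ε+αω+βω = 1·1+2·1+2·0 ≡ 1  ⇒  (a,b)_2 = -1.
v=3: a=3^2·(≡1), b=3^2·(≡1) mod 3; (1|3)=+1, (1|3)=+1; (−1)^{2·2·1}·(+1)^2·(+1)^2 = +1.
v=11: a=11^0·(≡10), b=11^1·(≡7) mod 11; (10|11)=-1, (7|11)=-1; (−1)^{0·1·5}·(-1)^1·(-1)^0 = -1.
v=5: a=5^6·(≡2), b=5^1·(≡2) mod 5; (2|5)=-1, (2|5)=-1; (−1)^{6·1·2}·(-1)^1·(-1)^6 = -1.
v=7: a=7^5·(≡1), b=7^4·(≡1) mod 7; (1|7)=+1, (1|7)=+1; (−1)^{5·4·3}·(+1)^4·(+1)^5 = +1.
v=∞: 7 > 0 and 715 > 0  ⇒  (a,b)_∞ = +1.
v=13: a=13^2·(≡5), b=13^1·(≡9) mod 13; (5|13)=-1, (9|13)=+1; (−1)^{2·1·6}·(-1)^1·(+1)^2 = -1.
v=19: a=19^-2·(≡1), b=19^-2·(≡15) mod 19; (1|19)=+1, (15|19)=-1; (−1)^{-2·-2·9}·(+1)^-2·(-1)^-2 = +1.
(7, 715 / ℚ) ramifies at {2, 5, 11, 13}: a division algebra.

[2, 5, 11, 13]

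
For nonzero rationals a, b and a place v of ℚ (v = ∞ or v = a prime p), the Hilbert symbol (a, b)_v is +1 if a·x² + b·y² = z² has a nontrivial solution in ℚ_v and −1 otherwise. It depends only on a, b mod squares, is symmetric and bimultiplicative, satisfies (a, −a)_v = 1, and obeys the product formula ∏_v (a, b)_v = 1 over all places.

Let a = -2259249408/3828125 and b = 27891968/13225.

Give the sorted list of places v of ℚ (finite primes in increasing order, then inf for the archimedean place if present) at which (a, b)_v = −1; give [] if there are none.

[5, 13]

(a, b) ≡ (-1885, 377) mod (ℚ^×)²; places V = {2, 3, 5, 7, 13, 17, 23, 29, ∞}.
(a,b)_5: α=-7, u≡3; β=-2, v≡2 (mod 5); (3|5)=-1, (2|5)=-1; sign (−1)^0·-1^-2·-1^-7 = -1.
(a,b)_7: α=-2, u≡5; β=0, v≡3 (mod 7); (5|7)=-1, (3|7)=-1; sign (−1)^0·-1^0·-1^-2 = +1.
(a,b)_3: α=4, u≡2; β=0, v≡2 (mod 3); (2|3)=-1, (2|3)=-1; sign (−1)^0·-1^0·-1^4 = +1.
(a,b)_∞: sgn(-1885)=−, sgn(377)=+, so +1.
(a,b)_17: α=2, u≡13; β=2, v≡14 (mod 17); (13|17)=+1, (14|17)=-1; sign (−1)^0·+1^2·-1^2 = +1.
(a,b)_29: α=1, u≡24; β=1, v≡7 (mod 29); (24|29)=+1, (7|29)=+1; sign (−1)^0·+1^1·+1^1 = +1.
(a,b)_13: α=1, u≡2; β=1, v≡4 (mod 13); (2|13)=-1, (4|13)=+1; sign (−1)^0·-1^1·+1^1 = -1.
(a,b)_23: α=0, u≡4; β=-2, v≡3 (mod 23); (4|23)=+1, (3|23)=+1; sign (−1)^0·+1^-2·+1^0 = +1.
(a,b)_2: α=8, β=8; u≡3, v≡1 (mod 8); ε(u)ε(v)=1·0, αω(v)=8·0, βω(u)=8·1; sum ≡ 0  ⇒  +1.
|Ram(-1885, 377)| = 2, even; anisotropic at {5, 13}.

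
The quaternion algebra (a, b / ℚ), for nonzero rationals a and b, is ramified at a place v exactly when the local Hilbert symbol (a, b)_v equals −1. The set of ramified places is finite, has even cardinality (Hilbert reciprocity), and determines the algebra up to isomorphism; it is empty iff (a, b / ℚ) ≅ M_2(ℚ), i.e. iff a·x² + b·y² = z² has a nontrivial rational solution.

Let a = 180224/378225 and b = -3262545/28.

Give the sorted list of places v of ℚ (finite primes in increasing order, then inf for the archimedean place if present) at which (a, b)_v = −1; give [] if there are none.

Mod squares: a ≡ 11, b ≡ -15015. Check v ∈ {∞, 2, 3, 5, 7, 11, 13, 41}.
v=41: a=41^-2·(≡24), b=41^0·(≡4) mod 41; (24|41)=-1, (4|41)=+1; (−1)^{-2·0·20}·(-1)^0·(+1)^-2 = +1.
v=5: a=5^-2·(≡1), b=5^1·(≡2) mod 5; (1|5)=+1, (2|5)=-1; (−1)^{-2·1·2}·(+1)^1·(-1)^-2 = +1.
v=7: a=7^0·(≡2), b=7^-1·(≡2) mod 7; (2|7)=+1, (2|7)=+1; (−1)^{0·-1·3}·(+1)^-1·(+1)^0 = +1.
v=∞: 11 > 0 and -15015 < 0  ⇒  (a,b)_∞ = +1.
v=2: v_2(a)=14, v_2(b)=-2; units ≡ 3, 1 (mod 8); ε·ε+αω+βω = 1·0+14·0+-2·1 ≡ 0  ⇒  (a,b)_2 = +1.
v=13: a=13^0·(≡6), b=13^3·(≡5) mod 13; (6|13)=-1, (5|13)=-1; (−1)^{0·3·6}·(-1)^3·(-1)^0 = -1.
v=11: a=11^1·(≡5), b=11^1·(≡7) mod 11; (5|11)=+1, (7|11)=-1; (−1)^{1·1·5}·(+1)^1·(-1)^1 = +1.
v=3: a=3^-2·(≡2), b=3^3·(≡2) mod 3; (2|3)=-1, (2|3)=-1; (−1)^{-2·3·1}·(-1)^3·(-1)^-2 = -1.
(11, -15015 / ℚ) ramifies at {3, 13}: a division algebra.

[3, 13]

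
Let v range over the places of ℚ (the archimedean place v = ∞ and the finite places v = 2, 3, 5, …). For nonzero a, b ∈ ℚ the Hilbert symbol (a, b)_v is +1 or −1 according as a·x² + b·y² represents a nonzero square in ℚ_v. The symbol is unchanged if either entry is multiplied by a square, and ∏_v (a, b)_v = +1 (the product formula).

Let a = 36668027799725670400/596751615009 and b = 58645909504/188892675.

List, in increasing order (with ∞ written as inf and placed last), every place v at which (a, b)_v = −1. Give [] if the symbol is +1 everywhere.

[2, 7, 13, 19]

Mod squares: a ≡ 19, b ≡ 5187. Check v ∈ {∞, 2, 3, 5, 7, 11, 13, 17, 19, 23}.
v=∞: 19 > 0 and 5187 > 0  ⇒  (a,b)_∞ = +1.
v=17: a=17^-4·(≡16), b=17^0·(≡8) mod 17; (16|17)=+1, (8|17)=+1; (−1)^{-4·0·8}·(+1)^0·(+1)^-4 = +1.
v=3: a=3^-10·(≡1), b=3^-3·(≡1) mod 3; (1|3)=+1, (1|3)=+1; (−1)^{-10·-3·1}·(+1)^-3·(+1)^-10 = +1.
v=23: a=23^0·(≡22), b=23^-4·(≡1) mod 23; (22|23)=-1, (1|23)=+1; (−1)^{0·-4·11}·(-1)^-4·(+1)^0 = +1.
v=13: a=13^8·(≡2), b=13^3·(≡3) mod 13; (2|13)=-1, (3|13)=+1; (−1)^{8·3·6}·(-1)^3·(+1)^8 = -1.
v=7: a=7^0·(≡6), b=7^3·(≡5) mod 7; (6|7)=-1, (5|7)=-1; (−1)^{0·3·3}·(-1)^3·(-1)^0 = -1.
v=11: a=11^-2·(≡7), b=11^0·(≡7) mod 11; (7|11)=-1, (7|11)=-1; (−1)^{-2·0·5}·(-1)^0·(-1)^-2 = +1.
v=19: a=19^3·(≡16), b=19^1·(≡4) mod 19; (16|19)=+1, (4|19)=+1; (−1)^{3·1·9}·(+1)^1·(+1)^3 = -1.
v=5: a=5^2·(≡4), b=5^-2·(≡2) mod 5; (4|5)=+1, (2|5)=-1; (−1)^{2·-2·2}·(+1)^-2·(-1)^2 = +1.
v=2: v_2(a)=18, v_2(b)=12; units ≡ 3, 3 (mod 8); ε·ε+αω+βω = 1·1+18·1+12·1 ≡ 1  ⇒  (a,b)_2 = -1.
Ram(19, 5187) = {2, 7, 13, 19}; no ℚ_2-point on the conic.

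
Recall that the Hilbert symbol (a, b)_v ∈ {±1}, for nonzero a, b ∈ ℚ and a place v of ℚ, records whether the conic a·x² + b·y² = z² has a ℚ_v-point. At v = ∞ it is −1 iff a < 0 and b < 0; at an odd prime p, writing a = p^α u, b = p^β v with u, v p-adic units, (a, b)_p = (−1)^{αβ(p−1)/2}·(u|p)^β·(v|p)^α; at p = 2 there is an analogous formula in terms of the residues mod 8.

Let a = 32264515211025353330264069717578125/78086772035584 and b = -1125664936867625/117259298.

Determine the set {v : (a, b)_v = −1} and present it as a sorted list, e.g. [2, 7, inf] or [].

[2, 5, 11, 23]

(a, b) ≡ (253, -13090) mod (ℚ^×)²; places V = {2, 3, 5, 7, 11, 13, 17, 19, 23, 31, 41, 43, ∞}.
(a,b)_19: α=-2, u≡5; β=-2, v≡6 (mod 19); (5|19)=+1, (6|19)=+1; sign (−1)^0·+1^-2·+1^-2 = +1.
(a,b)_41: α=6, u≡3; β=2, v≡19 (mod 41); (3|41)=-1, (19|41)=-1; sign (−1)^0·-1^2·-1^6 = +1.
(a,b)_3: α=4, u≡1; β=0, v≡2 (mod 3); (1|3)=+1, (2|3)=-1; sign (−1)^0·+1^0·-1^4 = +1.
(a,b)_43: α=-2, u≡13; β=0, v≡15 (mod 43); (13|43)=+1, (15|43)=+1; sign (−1)^0·+1^0·+1^-2 = +1.
(a,b)_7: α=4, u≡2; β=3, v≡3 (mod 7); (2|7)=+1, (3|7)=-1; sign (−1)^0·+1^3·-1^4 = +1.
(a,b)_23: α=1, u≡22; β=0, v≡5 (mod 23); (22|23)=-1, (5|23)=-1; sign (−1)^0·-1^0·-1^1 = -1.
(a,b)_11: α=5, u≡4; β=1, v≡3 (mod 11); (4|11)=+1, (3|11)=+1; sign (−1)^1·+1^1·+1^5 = -1.
(a,b)_31: α=0, u≡28; β=-2, v≡13 (mod 31); (28|31)=+1, (13|31)=-1; sign (−1)^0·+1^-2·-1^0 = +1.
(a,b)_17: α=6, u≡13; β=5, v≡3 (mod 17); (13|17)=+1, (3|17)=-1; sign (−1)^0·+1^5·-1^6 = +1.
(a,b)_∞: sgn(253)=+, sgn(-13090)=−, so +1.
(a,b)_2: α=-12, β=-1; u≡5, v≡7 (mod 8); ε(u)ε(v)=0·1, αω(v)=-12·0, βω(u)=-1·1; sum ≡ 1  ⇒  -1.
(a,b)_5: α=8, u≡3; β=3, v≡3 (mod 5); (3|5)=-1, (3|5)=-1; sign (−1)^0·-1^3·-1^8 = -1.
(a,b)_13: α=-4, u≡2; β=-2, v≡9 (mod 13); (2|13)=-1, (9|13)=+1; sign (−1)^0·-1^-2·+1^-4 = +1.
Ram(253, -13090) = {2, 5, 11, 23}; no ℚ_2-point on the conic.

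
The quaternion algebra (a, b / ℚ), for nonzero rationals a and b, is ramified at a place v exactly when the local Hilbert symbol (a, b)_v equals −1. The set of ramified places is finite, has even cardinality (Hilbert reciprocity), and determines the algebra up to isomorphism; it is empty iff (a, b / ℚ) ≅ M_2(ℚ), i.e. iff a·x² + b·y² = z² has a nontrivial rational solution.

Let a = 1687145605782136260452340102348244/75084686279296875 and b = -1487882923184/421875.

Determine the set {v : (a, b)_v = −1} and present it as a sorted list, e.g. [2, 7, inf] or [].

Mod squares: a ≡ 28623, b ≡ -18753. Check v ∈ {∞, 2, 3, 5, 7, 17, 19, 29, 47}.
v=∞: 28623 > 0 and -18753 < 0  ⇒  (a,b)_∞ = +1.
v=5: a=5^-18·(≡3), b=5^-6·(≡3) mod 5; (3|5)=-1, (3|5)=-1; (−1)^{-18·-6·2}·(-1)^-6·(-1)^-18 = +1.
v=7: a=7^9·(≡4), b=7^3·(≡4) mod 7; (4|7)=+1, (4|7)=+1; (−1)^{9·3·3}·(+1)^3·(+1)^9 = -1.
v=19: a=19^8·(≡6), b=19^3·(≡17) mod 19; (6|19)=+1, (17|19)=+1; (−1)^{8·3·9}·(+1)^3·(+1)^8 = +1.
v=2: v_2(a)=2, v_2(b)=4; units ≡ 7, 7 (mod 8); ε·ε+αω+βω = 1·1+2·0+4·0 ≡ 1  ⇒  (a,b)_2 = -1.
v=47: a=47^3·(≡31), b=47^1·(≡8) mod 47; (31|47)=-1, (8|47)=+1; (−1)^{3·1·23}·(-1)^1·(+1)^3 = +1.
v=3: a=3^-9·(≡1), b=3^-3·(≡1) mod 3; (1|3)=+1, (1|3)=+1; (−1)^{-9·-3·1}·(+1)^-3·(+1)^-9 = -1.
v=17: a=17^2·(≡14), b=17^0·(≡16) mod 17; (14|17)=-1, (16|17)=+1; (−1)^{2·0·8}·(-1)^0·(+1)^2 = +1.
v=29: a=29^5·(≡7), b=29^2·(≡2) mod 29; (7|29)=+1, (2|29)=-1; (−1)^{5·2·14}·(+1)^2·(-1)^5 = -1.
Ram(28623, -18753) = {2, 3, 7, 29}; no ℚ_2-point on the conic.

[2, 3, 7, 29]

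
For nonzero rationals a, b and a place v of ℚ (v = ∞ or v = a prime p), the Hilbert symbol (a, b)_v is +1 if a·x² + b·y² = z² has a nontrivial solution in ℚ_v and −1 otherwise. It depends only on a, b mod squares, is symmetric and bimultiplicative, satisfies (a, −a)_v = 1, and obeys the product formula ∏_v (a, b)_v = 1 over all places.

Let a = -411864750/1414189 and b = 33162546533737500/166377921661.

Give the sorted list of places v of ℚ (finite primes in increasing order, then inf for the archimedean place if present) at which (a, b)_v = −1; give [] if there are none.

[2, 5, 11, 19]

Mod squares: a ≡ -64790, b ≡ 32395. Check v ∈ {∞, 2, 3, 5, 7, 11, 19, 31, 43, 47}.
v=31: a=31^-1·(≡4), b=31^-1·(≡17) mod 31; (4|31)=+1, (17|31)=-1; (−1)^{-1·-1·15}·(+1)^-1·(-1)^-1 = +1.
v=2: v_2(a)=1, v_2(b)=2; units ≡ 5, 3 (mod 8); ε·ε+αω+βω = 0·1+1·1+2·1 ≡ 1  ⇒  (a,b)_2 = -1.
v=3: a=3^4·(≡1), b=3^10·(≡1) mod 3; (1|3)=+1, (1|3)=+1; (−1)^{4·10·1}·(+1)^10·(+1)^4 = +1.
v=19: a=19^-1·(≡14), b=19^-1·(≡10) mod 19; (14|19)=-1, (10|19)=-1; (−1)^{-1·-1·9}·(-1)^-1·(-1)^-1 = -1.
v=43: a=43^2·(≡41), b=43^2·(≡25) mod 43; (41|43)=+1, (25|43)=+1; (−1)^{2·2·21}·(+1)^2·(+1)^2 = +1.
v=11: a=11^1·(≡8), b=11^1·(≡6) mod 11; (8|11)=-1, (6|11)=-1; (−1)^{1·1·5}·(-1)^1·(-1)^1 = -1.
v=7: a=7^-4·(≡4), b=7^-10·(≡5) mod 7; (4|7)=+1, (5|7)=-1; (−1)^{-4·-10·3}·(+1)^-10·(-1)^-4 = +1.
v=5: a=5^3·(≡3), b=5^5·(≡1) mod 5; (3|5)=-1, (1|5)=+1; (−1)^{3·5·2}·(-1)^5·(+1)^3 = -1.
v=∞: -64790 < 0 and 32395 > 0  ⇒  (a,b)_∞ = +1.
v=47: a=47^0·(≡33), b=47^2·(≡32) mod 47; (33|47)=-1, (32|47)=+1; (−1)^{0·2·23}·(-1)^2·(+1)^0 = +1.
(-64790, 32395 / ℚ) ramifies at {2, 5, 11, 19}: a division algebra.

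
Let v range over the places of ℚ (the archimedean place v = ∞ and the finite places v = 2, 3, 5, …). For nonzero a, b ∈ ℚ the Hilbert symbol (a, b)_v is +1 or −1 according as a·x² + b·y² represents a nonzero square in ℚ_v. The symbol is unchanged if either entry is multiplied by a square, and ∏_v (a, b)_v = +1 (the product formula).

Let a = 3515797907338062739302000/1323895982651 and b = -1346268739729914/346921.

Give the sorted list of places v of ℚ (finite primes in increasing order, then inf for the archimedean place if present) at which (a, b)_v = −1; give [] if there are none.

[2, 11, 13, 17]

Mod squares: a ≡ 5005, b ≡ -14586. Check v ∈ {∞, 2, 3, 5, 7, 11, 13, 17, 19, 23, 31, 37}.
v=17: a=17^4·(≡7), b=17^3·(≡4) mod 17; (7|17)=-1, (4|17)=+1; (−1)^{4·3·8}·(-1)^3·(+1)^4 = -1.
v=13: a=13^1·(≡2), b=13^1·(≡1) mod 13; (2|13)=-1, (1|13)=+1; (−1)^{1·1·6}·(-1)^1·(+1)^1 = -1.
v=37: a=37^4·(≡27), b=37^2·(≡29) mod 37; (27|37)=+1, (29|37)=-1; (−1)^{4·2·18}·(+1)^2·(-1)^4 = +1.
v=5: a=5^3·(≡1), b=5^0·(≡1) mod 5; (1|5)=+1, (1|5)=+1; (−1)^{3·0·2}·(+1)^0·(+1)^3 = +1.
v=7: a=7^3·(≡2), b=7^2·(≡2) mod 7; (2|7)=+1, (2|7)=+1; (−1)^{3·2·3}·(+1)^2·(+1)^3 = +1.
v=3: a=3^2·(≡1), b=3^3·(≡1) mod 3; (1|3)=+1, (1|3)=+1; (−1)^{2·3·1}·(+1)^3·(+1)^2 = +1.
v=19: a=19^-4·(≡13), b=19^-2·(≡17) mod 19; (13|19)=-1, (17|19)=+1; (−1)^{-4·-2·9}·(-1)^-2·(+1)^-4 = +1.
v=11: a=11^-1·(≡4), b=11^1·(≡3) mod 11; (4|11)=+1, (3|11)=+1; (−1)^{-1·1·5}·(+1)^1·(+1)^-1 = -1.
v=2: v_2(a)=4, v_2(b)=1; units ≡ 5, 3 (mod 8); ε·ε+αω+βω = 0·1+4·1+1·1 ≡ 1  ⇒  (a,b)_2 = -1.
v=23: a=23^4·(≡5), b=23^2·(≡22) mod 23; (5|23)=-1, (22|23)=-1; (−1)^{4·2·11}·(-1)^2·(-1)^4 = +1.
v=∞: 5005 > 0 and -14586 < 0  ⇒  (a,b)_∞ = +1.
v=31: a=31^-4·(≡1), b=31^-2·(≡29) mod 31; (1|31)=+1, (29|31)=-1; (−1)^{-4·-2·15}·(+1)^-2·(-1)^-4 = +1.
(5005, -14586 / ℚ) ramifies at {2, 11, 13, 17}: a division algebra.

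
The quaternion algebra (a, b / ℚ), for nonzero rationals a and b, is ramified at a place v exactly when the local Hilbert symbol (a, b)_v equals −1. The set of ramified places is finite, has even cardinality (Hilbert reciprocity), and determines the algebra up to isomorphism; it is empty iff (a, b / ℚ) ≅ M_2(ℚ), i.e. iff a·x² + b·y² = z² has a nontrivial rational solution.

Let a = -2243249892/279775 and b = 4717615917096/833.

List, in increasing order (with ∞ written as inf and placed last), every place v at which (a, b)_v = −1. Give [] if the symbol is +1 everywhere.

Mod squares: a ≡ -21607, b ≡ 45322. Check v ∈ {∞, 2, 3, 5, 7, 13, 17, 19, 23, 31, 41, 43}.
v=3: a=3^2·(≡2), b=3^6·(≡1) mod 3; (2|3)=-1, (1|3)=+1; (−1)^{2·6·1}·(-1)^6·(+1)^2 = +1.
v=19: a=19^-2·(≡18), b=19^2·(≡9) mod 19; (18|19)=-1, (9|19)=+1; (−1)^{-2·2·9}·(-1)^2·(+1)^-2 = +1.
v=41: a=41^1·(≡34), b=41^2·(≡19) mod 41; (34|41)=-1, (19|41)=-1; (−1)^{1·2·20}·(-1)^2·(-1)^1 = -1.
v=7: a=7^0·(≡2), b=7^-2·(≡4) mod 7; (2|7)=+1, (4|7)=+1; (−1)^{0·-2·3}·(+1)^-2·(+1)^0 = +1.
v=2: v_2(a)=2, v_2(b)=3; units ≡ 1, 5 (mod 8); ε·ε+αω+βω = 0·0+2·1+3·0 ≡ 0  ⇒  (a,b)_2 = +1.
v=∞: -21607 < 0 and 45322 > 0  ⇒  (a,b)_∞ = +1.
v=17: a=17^1·(≡16), b=17^-1·(≡11) mod 17; (16|17)=+1, (11|17)=-1; (−1)^{1·-1·8}·(+1)^-1·(-1)^1 = -1.
v=31: a=31^-1·(≡2), b=31^1·(≡25) mod 31; (2|31)=+1, (25|31)=+1; (−1)^{-1·1·15}·(+1)^1·(+1)^-1 = -1.
v=23: a=23^2·(≡18), b=23^0·(≡18) mod 23; (18|23)=+1, (18|23)=+1; (−1)^{2·0·11}·(+1)^0·(+1)^2 = +1.
v=13: a=13^2·(≡4), b=13^0·(≡4) mod 13; (4|13)=+1, (4|13)=+1; (−1)^{2·0·6}·(+1)^0·(+1)^2 = +1.
v=5: a=5^-2·(≡3), b=5^0·(≡2) mod 5; (3|5)=-1, (2|5)=-1; (−1)^{-2·0·2}·(-1)^0·(-1)^-2 = +1.
v=43: a=43^0·(≡30), b=43^1·(≡42) mod 43; (30|43)=-1, (42|43)=-1; (−1)^{0·1·21}·(-1)^1·(-1)^0 = -1.
(-21607, 45322 / ℚ) ramifies at {17, 31, 41, 43}: a division algebra.

[17, 31, 41, 43]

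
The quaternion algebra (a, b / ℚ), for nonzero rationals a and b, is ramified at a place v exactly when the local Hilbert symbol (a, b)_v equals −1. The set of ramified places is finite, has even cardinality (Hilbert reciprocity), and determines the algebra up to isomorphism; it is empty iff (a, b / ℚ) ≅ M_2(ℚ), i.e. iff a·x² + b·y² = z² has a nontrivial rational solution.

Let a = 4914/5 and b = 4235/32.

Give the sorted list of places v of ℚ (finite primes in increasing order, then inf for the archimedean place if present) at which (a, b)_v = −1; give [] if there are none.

[7, 13]

(a, b) ≡ (2730, 70) mod (ℚ^×)²; places V = {2, 3, 5, 7, 11, 13, ∞}.
(a,b)_7: α=1, u≡6; β=1, v≡6 (mod 7); (6|7)=-1, (6|7)=-1; sign (−1)^1·-1^1·-1^1 = -1.
(a,b)_2: α=1, β=-5; u≡5, v≡3 (mod 8); ε(u)ε(v)=0·1, αω(v)=1·1, βω(u)=-5·1; sum ≡ 0  ⇒  +1.
(a,b)_3: α=3, u≡1; β=0, v≡1 (mod 3); (1|3)=+1, (1|3)=+1; sign (−1)^0·+1^0·+1^3 = +1.
(a,b)_∞: sgn(2730)=+, sgn(70)=+, so +1.
(a,b)_5: α=-1, u≡4; β=1, v≡1 (mod 5); (4|5)=+1, (1|5)=+1; sign (−1)^0·+1^1·+1^-1 = +1.
(a,b)_11: α=0, u≡6; β=2, v≡9 (mod 11); (6|11)=-1, (9|11)=+1; sign (−1)^0·-1^2·+1^0 = +1.
(a,b)_13: α=1, u≡8; β=0, v≡6 (mod 13); (8|13)=-1, (6|13)=-1; sign (−1)^0·-1^0·-1^1 = -1.
|Ram(2730, 70)| = 2, even; anisotropic at {7, 13}.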